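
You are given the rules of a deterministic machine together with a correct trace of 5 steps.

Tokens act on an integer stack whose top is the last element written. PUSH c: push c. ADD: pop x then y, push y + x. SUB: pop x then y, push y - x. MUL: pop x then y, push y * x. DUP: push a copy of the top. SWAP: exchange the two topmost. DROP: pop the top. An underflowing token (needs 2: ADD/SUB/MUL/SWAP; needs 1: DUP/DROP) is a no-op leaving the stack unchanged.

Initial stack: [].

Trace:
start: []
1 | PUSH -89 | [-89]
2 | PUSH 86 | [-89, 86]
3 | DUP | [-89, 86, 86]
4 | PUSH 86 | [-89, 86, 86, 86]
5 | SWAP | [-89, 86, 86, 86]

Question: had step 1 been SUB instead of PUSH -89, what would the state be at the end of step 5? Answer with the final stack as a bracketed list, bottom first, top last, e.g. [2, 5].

[86, 86, 86]

(re-executing from step 1 with the substitution; state before step 1: [])
1 | SUB | []
2 | PUSH 86 | [86]
3 | DUP | [86, 86]
4 | PUSH 86 | [86, 86, 86]
5 | SWAP | [86, 86, 86]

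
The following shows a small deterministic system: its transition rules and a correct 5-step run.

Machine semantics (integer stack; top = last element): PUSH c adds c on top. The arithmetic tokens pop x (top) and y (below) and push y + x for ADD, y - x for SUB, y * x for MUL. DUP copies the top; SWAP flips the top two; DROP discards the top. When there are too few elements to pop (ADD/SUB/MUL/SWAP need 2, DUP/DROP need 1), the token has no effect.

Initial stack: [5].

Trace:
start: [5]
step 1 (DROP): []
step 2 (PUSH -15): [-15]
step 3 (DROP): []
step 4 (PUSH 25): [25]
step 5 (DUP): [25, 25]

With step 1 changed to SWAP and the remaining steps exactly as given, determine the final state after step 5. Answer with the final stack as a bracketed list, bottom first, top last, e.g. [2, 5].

[5, 25, 25]

(re-executing from step 1 with the substitution; state before step 1: [5])
step 1 (SWAP): [5]
step 2 (PUSH -15): [5, -15]
step 3 (DROP): [5]
step 4 (PUSH 25): [5, 25]
step 5 (DUP): [5, 25, 25]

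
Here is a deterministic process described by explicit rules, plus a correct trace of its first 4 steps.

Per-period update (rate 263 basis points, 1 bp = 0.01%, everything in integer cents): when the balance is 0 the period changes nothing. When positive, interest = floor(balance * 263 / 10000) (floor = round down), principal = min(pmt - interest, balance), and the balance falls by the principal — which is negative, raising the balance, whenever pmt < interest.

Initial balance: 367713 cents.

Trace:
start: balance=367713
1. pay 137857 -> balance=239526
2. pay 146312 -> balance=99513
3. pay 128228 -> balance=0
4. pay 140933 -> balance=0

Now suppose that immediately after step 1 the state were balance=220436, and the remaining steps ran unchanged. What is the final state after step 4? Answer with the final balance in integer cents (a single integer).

0

state after step 1 := balance=220436
2. pay 146312 -> balance=79921
3. pay 128228 -> balance=0
4. pay 140933 -> balance=0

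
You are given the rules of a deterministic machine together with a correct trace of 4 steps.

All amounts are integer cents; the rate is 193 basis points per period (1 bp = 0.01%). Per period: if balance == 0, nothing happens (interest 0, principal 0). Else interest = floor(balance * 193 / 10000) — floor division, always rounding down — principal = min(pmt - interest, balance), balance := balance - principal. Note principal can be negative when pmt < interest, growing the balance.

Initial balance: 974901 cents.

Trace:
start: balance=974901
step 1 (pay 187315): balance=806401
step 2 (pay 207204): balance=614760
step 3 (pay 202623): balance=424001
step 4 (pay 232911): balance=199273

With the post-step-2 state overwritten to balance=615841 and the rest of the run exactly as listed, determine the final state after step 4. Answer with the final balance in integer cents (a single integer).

state after step 2 := balance=615841
step 3 (pay 202623): balance=425103
step 4 (pay 232911): balance=200396

200396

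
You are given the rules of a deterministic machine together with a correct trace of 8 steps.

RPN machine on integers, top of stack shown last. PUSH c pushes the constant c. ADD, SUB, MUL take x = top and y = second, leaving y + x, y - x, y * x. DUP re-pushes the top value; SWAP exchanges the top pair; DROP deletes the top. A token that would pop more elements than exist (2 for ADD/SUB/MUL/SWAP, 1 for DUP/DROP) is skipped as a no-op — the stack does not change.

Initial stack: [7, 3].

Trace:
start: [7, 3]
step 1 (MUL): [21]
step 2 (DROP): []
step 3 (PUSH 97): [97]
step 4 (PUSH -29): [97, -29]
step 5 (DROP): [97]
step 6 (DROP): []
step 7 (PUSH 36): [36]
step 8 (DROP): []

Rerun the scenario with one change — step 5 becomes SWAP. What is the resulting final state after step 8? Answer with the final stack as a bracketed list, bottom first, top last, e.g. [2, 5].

(re-executing from step 5 with the substitution; state before step 5: [97, -29])
step 5 (SWAP): [-29, 97]
step 6 (DROP): [-29]
step 7 (PUSH 36): [-29, 36]
step 8 (DROP): [-29]

[-29]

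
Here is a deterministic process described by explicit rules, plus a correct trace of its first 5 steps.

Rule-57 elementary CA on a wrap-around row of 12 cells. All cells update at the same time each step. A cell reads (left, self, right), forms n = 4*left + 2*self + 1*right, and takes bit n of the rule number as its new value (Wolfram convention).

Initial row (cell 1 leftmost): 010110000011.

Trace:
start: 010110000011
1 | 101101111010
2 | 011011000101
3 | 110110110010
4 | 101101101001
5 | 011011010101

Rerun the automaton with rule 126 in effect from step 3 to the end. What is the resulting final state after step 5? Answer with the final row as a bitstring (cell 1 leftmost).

(re-executing steps 3..5 under rule 126; state before step 3: 011011000101)
3 | 111111101111
4 | 000000111000
5 | 000001101100

000001101100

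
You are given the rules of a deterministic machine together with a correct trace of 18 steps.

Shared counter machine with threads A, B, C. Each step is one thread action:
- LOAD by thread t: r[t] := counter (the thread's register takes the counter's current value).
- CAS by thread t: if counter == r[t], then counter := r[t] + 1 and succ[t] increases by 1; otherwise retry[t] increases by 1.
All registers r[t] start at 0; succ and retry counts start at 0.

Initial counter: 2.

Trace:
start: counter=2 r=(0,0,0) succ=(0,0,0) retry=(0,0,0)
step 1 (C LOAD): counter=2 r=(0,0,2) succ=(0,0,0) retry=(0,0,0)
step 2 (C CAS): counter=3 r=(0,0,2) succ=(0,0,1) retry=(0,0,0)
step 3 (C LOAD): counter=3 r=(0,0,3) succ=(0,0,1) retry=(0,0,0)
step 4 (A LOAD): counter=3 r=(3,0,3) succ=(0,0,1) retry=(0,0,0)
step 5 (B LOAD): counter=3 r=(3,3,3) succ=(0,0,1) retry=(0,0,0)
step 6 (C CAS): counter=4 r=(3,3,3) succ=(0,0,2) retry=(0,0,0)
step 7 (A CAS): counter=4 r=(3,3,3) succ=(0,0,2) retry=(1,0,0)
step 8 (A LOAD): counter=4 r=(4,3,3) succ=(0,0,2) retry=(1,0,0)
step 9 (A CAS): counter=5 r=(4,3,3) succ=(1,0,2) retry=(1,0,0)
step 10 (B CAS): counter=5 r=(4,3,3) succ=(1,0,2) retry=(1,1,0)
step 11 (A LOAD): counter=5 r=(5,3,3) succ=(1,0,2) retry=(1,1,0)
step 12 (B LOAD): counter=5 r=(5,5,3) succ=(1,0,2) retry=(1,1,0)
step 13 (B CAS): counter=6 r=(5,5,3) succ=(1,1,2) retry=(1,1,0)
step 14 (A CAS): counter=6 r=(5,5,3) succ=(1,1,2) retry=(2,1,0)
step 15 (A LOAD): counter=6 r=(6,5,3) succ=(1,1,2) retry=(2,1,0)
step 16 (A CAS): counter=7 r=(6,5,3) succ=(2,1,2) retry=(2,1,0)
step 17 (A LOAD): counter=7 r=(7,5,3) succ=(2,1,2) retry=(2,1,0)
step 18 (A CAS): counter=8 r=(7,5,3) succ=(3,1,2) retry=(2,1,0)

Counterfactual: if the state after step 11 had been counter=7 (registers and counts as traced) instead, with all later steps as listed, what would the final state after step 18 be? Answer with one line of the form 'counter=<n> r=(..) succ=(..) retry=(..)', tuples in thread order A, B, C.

state after step 11 := counter=7 r=(5,3,3) succ=(1,0,2) retry=(1,1,0)
step 12 (B LOAD): counter=7 r=(5,7,3) succ=(1,0,2) retry=(1,1,0)
step 13 (B CAS): counter=8 r=(5,7,3) succ=(1,1,2) retry=(1,1,0)
step 14 (A CAS): counter=8 r=(5,7,3) succ=(1,1,2) retry=(2,1,0)
step 15 (A LOAD): counter=8 r=(8,7,3) succ=(1,1,2) retry=(2,1,0)
step 16 (A CAS): counter=9 r=(8,7,3) succ=(2,1,2) retry=(2,1,0)
step 17 (A LOAD): counter=9 r=(9,7,3) succ=(2,1,2) retry=(2,1,0)
step 18 (A CAS): counter=10 r=(9,7,3) succ=(3,1,2) retry=(2,1,0)

counter=10 r=(9,7,3) succ=(3,1,2) retry=(2,1,0)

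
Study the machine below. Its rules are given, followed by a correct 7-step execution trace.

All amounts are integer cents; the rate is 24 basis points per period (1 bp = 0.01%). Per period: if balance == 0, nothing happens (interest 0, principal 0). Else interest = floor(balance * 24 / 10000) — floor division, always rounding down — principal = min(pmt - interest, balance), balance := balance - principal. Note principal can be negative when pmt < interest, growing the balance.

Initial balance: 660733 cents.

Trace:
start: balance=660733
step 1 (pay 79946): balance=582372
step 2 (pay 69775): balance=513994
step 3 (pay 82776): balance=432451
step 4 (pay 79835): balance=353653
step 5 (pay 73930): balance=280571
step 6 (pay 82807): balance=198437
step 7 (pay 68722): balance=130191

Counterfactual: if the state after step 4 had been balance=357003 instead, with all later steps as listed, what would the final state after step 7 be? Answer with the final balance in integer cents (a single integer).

133565

state after step 4 := balance=357003
step 5 (pay 73930): balance=283929
step 6 (pay 82807): balance=201803
step 7 (pay 68722): balance=133565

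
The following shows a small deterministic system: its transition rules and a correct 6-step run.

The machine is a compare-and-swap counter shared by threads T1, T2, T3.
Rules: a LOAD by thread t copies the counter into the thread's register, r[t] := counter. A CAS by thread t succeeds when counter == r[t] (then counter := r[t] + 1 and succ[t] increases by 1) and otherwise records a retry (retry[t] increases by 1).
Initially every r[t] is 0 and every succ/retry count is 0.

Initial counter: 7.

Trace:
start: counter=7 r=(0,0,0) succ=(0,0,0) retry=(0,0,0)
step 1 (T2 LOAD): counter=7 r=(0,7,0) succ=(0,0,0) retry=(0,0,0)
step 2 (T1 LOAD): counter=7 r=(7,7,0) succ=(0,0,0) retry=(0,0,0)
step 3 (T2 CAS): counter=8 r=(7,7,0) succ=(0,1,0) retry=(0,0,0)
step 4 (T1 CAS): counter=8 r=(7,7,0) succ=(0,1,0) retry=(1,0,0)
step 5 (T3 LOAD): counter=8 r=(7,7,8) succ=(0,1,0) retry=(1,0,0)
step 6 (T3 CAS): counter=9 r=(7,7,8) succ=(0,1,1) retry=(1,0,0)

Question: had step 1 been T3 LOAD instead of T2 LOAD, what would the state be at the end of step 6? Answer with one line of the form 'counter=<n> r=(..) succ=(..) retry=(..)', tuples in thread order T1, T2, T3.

counter=9 r=(7,0,8) succ=(1,0,1) retry=(0,1,0)

(re-executing from step 1 with the substitution; state before step 1: counter=7 r=(0,0,0) succ=(0,0,0) retry=(0,0,0))
step 1 (T3 LOAD): counter=7 r=(0,0,7) succ=(0,0,0) retry=(0,0,0)
step 2 (T1 LOAD): counter=7 r=(7,0,7) succ=(0,0,0) retry=(0,0,0)
step 3 (T2 CAS): counter=7 r=(7,0,7) succ=(0,0,0) retry=(0,1,0)
step 4 (T1 CAS): counter=8 r=(7,0,7) succ=(1,0,0) retry=(0,1,0)
step 5 (T3 LOAD): counter=8 r=(7,0,8) succ=(1,0,0) retry=(0,1,0)
step 6 (T3 CAS): counter=9 r=(7,0,8) succ=(1,0,1) retry=(0,1,0)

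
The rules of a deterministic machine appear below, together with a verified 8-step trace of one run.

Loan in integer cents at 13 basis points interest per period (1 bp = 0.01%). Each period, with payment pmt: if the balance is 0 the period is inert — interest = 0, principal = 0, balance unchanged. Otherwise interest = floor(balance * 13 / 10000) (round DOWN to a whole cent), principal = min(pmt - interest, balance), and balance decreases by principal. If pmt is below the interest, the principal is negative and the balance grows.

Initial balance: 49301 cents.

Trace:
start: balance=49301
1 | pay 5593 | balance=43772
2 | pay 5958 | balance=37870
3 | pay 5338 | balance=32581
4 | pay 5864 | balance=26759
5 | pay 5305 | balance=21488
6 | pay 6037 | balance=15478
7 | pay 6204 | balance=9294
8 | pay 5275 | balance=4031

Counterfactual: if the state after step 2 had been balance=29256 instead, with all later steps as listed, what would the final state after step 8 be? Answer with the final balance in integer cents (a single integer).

0

state after step 2 := balance=29256
3 | pay 5338 | balance=23956
4 | pay 5864 | balance=18123
5 | pay 5305 | balance=12841
6 | pay 6037 | balance=6820
7 | pay 6204 | balance=624
8 | pay 5275 | balance=0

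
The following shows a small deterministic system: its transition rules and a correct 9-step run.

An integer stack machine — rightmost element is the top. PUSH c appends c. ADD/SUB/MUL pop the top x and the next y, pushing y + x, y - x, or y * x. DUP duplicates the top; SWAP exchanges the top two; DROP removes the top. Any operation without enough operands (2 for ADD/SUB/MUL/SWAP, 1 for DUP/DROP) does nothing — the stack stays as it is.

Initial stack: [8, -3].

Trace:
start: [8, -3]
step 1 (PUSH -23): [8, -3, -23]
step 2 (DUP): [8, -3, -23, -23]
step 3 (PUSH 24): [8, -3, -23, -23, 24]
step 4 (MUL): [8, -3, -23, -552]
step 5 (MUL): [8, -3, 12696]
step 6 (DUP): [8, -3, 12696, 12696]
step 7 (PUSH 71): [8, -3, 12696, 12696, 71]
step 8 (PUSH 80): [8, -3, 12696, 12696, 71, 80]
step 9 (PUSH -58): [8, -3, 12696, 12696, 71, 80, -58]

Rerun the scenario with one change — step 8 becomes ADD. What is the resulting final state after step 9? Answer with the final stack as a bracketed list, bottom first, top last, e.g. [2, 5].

[8, -3, 12696, 12767, -58]

(re-executing from step 8 with the substitution; state before step 8: [8, -3, 12696, 12696, 71])
step 8 (ADD): [8, -3, 12696, 12767]
step 9 (PUSH -58): [8, -3, 12696, 12767, -58]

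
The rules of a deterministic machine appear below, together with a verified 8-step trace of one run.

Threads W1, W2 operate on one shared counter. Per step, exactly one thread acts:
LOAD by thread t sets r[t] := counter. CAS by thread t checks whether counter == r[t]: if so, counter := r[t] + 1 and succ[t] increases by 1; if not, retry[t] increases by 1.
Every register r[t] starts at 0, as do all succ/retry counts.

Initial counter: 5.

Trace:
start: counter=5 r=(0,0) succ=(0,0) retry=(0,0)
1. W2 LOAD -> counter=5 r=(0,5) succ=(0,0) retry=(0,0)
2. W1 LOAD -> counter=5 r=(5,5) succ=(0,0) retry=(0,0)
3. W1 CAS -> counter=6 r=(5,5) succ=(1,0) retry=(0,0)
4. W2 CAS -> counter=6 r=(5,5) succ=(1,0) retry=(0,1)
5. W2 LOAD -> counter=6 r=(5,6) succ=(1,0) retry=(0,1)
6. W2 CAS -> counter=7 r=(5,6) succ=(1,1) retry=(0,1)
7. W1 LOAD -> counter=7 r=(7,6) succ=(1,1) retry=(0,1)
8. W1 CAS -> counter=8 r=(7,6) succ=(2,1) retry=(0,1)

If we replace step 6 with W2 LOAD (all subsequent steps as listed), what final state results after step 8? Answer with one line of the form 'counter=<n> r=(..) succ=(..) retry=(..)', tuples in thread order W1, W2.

(re-executing from step 6 with the substitution; state before step 6: counter=6 r=(5,6) succ=(1,0) retry=(0,1))
6. W2 LOAD -> counter=6 r=(5,6) succ=(1,0) retry=(0,1)
7. W1 LOAD -> counter=6 r=(6,6) succ=(1,0) retry=(0,1)
8. W1 CAS -> counter=7 r=(6,6) succ=(2,0) retry=(0,1)

counter=7 r=(6,6) succ=(2,0) retry=(0,1)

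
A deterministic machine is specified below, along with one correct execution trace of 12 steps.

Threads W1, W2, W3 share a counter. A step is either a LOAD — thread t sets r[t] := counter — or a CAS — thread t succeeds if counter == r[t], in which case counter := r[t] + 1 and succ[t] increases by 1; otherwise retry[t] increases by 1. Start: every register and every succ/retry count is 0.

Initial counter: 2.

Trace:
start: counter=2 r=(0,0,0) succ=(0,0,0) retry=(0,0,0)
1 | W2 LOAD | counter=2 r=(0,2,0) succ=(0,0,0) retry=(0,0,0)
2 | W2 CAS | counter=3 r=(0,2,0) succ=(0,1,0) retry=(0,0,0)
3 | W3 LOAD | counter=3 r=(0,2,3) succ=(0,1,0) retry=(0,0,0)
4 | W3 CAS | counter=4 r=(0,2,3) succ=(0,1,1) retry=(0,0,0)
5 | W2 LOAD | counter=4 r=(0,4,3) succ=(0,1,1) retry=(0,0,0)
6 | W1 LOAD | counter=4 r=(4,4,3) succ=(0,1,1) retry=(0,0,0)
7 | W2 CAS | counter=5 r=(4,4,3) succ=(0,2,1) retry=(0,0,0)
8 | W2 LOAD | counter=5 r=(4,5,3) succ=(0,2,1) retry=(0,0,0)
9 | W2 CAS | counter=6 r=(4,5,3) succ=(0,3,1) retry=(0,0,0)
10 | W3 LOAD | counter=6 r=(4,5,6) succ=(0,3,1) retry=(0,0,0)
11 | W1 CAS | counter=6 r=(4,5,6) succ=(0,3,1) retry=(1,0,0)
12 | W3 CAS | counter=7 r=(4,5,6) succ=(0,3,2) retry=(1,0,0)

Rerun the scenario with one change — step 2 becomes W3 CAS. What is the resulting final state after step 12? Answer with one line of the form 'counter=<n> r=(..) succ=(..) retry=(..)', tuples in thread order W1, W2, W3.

(re-executing from step 2 with the substitution; state before step 2: counter=2 r=(0,2,0) succ=(0,0,0) retry=(0,0,0))
2 | W3 CAS | counter=2 r=(0,2,0) succ=(0,0,0) retry=(0,0,1)
3 | W3 LOAD | counter=2 r=(0,2,2) succ=(0,0,0) retry=(0,0,1)
4 | W3 CAS | counter=3 r=(0,2,2) succ=(0,0,1) retry=(0,0,1)
5 | W2 LOAD | counter=3 r=(0,3,2) succ=(0,0,1) retry=(0,0,1)
6 | W1 LOAD | counter=3 r=(3,3,2) succ=(0,0,1) retry=(0,0,1)
7 | W2 CAS | counter=4 r=(3,3,2) succ=(0,1,1) retry=(0,0,1)
8 | W2 LOAD | counter=4 r=(3,4,2) succ=(0,1,1) retry=(0,0,1)
9 | W2 CAS | counter=5 r=(3,4,2) succ=(0,2,1) retry=(0,0,1)
10 | W3 LOAD | counter=5 r=(3,4,5) succ=(0,2,1) retry=(0,0,1)
11 | W1 CAS | counter=5 r=(3,4,5) succ=(0,2,1) retry=(1,0,1)
12 | W3 CAS | counter=6 r=(3,4,5) succ=(0,2,2) retry=(1,0,1)

counter=6 r=(3,4,5) succ=(0,2,2) retry=(1,0,1)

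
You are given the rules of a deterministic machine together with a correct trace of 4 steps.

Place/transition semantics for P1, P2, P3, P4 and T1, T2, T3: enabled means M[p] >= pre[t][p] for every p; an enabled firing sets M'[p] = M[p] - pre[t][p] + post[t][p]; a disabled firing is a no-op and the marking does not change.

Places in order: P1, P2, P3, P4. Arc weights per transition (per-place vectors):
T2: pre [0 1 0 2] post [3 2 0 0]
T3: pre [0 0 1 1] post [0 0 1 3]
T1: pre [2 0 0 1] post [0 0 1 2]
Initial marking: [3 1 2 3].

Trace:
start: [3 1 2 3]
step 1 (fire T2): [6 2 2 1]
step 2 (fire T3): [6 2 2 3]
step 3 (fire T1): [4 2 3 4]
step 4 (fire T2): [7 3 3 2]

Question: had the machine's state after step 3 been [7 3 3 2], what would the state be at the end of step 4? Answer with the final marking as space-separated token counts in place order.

10 4 3 0

state after step 3 := [7 3 3 2]
step 4 (fire T2): [10 4 3 0]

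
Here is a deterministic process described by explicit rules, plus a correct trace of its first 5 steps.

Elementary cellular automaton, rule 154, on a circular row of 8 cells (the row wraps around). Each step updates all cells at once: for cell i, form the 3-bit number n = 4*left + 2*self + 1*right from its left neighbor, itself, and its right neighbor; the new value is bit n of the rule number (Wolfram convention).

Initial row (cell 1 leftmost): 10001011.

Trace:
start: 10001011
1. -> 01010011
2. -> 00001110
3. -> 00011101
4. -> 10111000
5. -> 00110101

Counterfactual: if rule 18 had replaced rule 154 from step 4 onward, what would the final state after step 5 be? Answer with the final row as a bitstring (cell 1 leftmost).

00010001

(re-executing steps 4..5 under rule 18; state before step 4: 00011101)
4. -> 10100000
5. -> 00010001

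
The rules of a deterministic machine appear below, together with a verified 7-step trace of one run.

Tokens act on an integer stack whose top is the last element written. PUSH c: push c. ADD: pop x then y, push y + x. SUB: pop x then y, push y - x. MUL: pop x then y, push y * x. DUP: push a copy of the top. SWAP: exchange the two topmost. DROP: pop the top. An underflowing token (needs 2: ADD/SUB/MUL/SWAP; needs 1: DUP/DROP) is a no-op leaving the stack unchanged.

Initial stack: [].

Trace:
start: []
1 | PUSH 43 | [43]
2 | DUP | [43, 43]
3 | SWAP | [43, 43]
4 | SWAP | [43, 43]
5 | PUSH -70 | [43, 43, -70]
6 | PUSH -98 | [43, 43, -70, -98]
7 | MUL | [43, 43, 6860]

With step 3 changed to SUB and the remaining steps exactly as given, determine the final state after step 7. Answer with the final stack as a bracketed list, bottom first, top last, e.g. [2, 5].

(re-executing from step 3 with the substitution; state before step 3: [43, 43])
3 | SUB | [0]
4 | SWAP | [0]
5 | PUSH -70 | [0, -70]
6 | PUSH -98 | [0, -70, -98]
7 | MUL | [0, 6860]

[0, 6860]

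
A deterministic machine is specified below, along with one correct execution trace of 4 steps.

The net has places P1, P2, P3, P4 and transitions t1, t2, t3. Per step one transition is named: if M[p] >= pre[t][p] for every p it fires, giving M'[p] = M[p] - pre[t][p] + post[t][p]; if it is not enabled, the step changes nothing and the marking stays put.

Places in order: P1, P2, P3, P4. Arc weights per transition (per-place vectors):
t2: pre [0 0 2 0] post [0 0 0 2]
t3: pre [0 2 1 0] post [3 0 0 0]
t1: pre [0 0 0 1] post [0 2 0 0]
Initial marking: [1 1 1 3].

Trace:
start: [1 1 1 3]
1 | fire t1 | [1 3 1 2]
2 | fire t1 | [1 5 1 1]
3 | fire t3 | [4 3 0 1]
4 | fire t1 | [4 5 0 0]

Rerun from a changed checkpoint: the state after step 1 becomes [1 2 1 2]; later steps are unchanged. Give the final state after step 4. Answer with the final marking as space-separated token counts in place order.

4 4 0 0

state after step 1 := [1 2 1 2]
2 | fire t1 | [1 4 1 1]
3 | fire t3 | [4 2 0 1]
4 | fire t1 | [4 4 0 0]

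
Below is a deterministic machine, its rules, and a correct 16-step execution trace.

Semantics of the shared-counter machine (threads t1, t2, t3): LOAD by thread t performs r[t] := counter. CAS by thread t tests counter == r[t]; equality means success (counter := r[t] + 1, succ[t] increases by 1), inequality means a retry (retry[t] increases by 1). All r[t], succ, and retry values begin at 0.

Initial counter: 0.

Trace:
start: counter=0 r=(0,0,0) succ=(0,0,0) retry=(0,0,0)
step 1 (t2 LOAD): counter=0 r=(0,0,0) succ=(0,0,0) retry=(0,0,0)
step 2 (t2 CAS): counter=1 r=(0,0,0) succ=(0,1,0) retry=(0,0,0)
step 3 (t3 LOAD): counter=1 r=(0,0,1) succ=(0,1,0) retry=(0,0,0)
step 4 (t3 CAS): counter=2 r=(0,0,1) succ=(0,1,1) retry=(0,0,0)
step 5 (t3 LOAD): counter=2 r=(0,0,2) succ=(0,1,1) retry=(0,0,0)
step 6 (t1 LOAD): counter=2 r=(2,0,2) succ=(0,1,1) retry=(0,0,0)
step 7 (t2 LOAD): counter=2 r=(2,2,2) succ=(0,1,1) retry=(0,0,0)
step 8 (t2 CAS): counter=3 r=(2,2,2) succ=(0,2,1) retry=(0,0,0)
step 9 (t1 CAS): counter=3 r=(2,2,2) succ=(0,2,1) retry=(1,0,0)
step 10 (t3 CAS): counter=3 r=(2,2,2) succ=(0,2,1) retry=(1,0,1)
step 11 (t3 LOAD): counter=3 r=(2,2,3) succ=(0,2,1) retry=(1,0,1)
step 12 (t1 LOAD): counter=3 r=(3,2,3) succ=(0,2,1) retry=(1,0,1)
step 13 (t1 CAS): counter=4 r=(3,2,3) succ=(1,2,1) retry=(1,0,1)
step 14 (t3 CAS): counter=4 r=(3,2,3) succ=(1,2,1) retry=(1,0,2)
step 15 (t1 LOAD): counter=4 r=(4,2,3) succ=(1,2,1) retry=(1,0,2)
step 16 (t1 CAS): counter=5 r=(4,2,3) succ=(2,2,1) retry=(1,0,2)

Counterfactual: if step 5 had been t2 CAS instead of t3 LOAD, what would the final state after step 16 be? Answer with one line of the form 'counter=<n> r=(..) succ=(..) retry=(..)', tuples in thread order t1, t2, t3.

counter=5 r=(4,2,3) succ=(2,2,1) retry=(1,1,2)

(re-executing from step 5 with the substitution; state before step 5: counter=2 r=(0,0,1) succ=(0,1,1) retry=(0,0,0))
step 5 (t2 CAS): counter=2 r=(0,0,1) succ=(0,1,1) retry=(0,1,0)
step 6 (t1 LOAD): counter=2 r=(2,0,1) succ=(0,1,1) retry=(0,1,0)
step 7 (t2 LOAD): counter=2 r=(2,2,1) succ=(0,1,1) retry=(0,1,0)
step 8 (t2 CAS): counter=3 r=(2,2,1) succ=(0,2,1) retry=(0,1,0)
step 9 (t1 CAS): counter=3 r=(2,2,1) succ=(0,2,1) retry=(1,1,0)
step 10 (t3 CAS): counter=3 r=(2,2,1) succ=(0,2,1) retry=(1,1,1)
step 11 (t3 LOAD): counter=3 r=(2,2,3) succ=(0,2,1) retry=(1,1,1)
step 12 (t1 LOAD): counter=3 r=(3,2,3) succ=(0,2,1) retry=(1,1,1)
step 13 (t1 CAS): counter=4 r=(3,2,3) succ=(1,2,1) retry=(1,1,1)
step 14 (t3 CAS): counter=4 r=(3,2,3) succ=(1,2,1) retry=(1,1,2)
step 15 (t1 LOAD): counter=4 r=(4,2,3) succ=(1,2,1) retry=(1,1,2)
step 16 (t1 CAS): counter=5 r=(4,2,3) succ=(2,2,1) retry=(1,1,2)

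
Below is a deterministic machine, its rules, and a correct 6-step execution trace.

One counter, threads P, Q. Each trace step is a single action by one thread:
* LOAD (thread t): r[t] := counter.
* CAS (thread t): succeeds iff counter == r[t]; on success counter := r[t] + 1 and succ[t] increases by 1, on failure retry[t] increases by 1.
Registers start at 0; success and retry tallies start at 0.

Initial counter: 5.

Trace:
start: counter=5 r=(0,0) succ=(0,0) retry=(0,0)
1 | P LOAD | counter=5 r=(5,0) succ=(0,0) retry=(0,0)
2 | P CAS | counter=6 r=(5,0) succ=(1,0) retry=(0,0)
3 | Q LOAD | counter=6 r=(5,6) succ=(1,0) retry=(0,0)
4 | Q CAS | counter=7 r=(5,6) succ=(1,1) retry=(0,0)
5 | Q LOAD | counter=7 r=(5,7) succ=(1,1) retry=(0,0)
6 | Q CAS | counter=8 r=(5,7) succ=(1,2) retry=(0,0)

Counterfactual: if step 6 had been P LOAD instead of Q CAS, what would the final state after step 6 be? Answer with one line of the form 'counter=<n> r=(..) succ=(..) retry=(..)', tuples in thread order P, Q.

(re-executing from step 6 with the substitution; state before step 6: counter=7 r=(5,7) succ=(1,1) retry=(0,0))
6 | P LOAD | counter=7 r=(7,7) succ=(1,1) retry=(0,0)

counter=7 r=(7,7) succ=(1,1) retry=(0,0)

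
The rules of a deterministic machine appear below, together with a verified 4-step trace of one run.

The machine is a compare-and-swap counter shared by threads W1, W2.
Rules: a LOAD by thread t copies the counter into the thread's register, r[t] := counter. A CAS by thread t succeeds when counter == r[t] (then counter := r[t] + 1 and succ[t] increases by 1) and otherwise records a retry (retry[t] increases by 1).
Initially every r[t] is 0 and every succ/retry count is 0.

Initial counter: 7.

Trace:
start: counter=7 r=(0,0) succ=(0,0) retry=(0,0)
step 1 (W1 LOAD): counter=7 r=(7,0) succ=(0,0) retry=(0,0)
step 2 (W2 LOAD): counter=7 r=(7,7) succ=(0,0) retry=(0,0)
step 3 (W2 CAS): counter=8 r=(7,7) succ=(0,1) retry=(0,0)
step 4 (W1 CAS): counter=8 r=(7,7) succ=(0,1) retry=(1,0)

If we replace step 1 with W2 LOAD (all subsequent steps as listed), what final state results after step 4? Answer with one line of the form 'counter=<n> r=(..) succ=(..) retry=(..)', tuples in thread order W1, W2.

(re-executing from step 1 with the substitution; state before step 1: counter=7 r=(0,0) succ=(0,0) retry=(0,0))
step 1 (W2 LOAD): counter=7 r=(0,7) succ=(0,0) retry=(0,0)
step 2 (W2 LOAD): counter=7 r=(0,7) succ=(0,0) retry=(0,0)
step 3 (W2 CAS): counter=8 r=(0,7) succ=(0,1) retry=(0,0)
step 4 (W1 CAS): counter=8 r=(0,7) succ=(0,1) retry=(1,0)

counter=8 r=(0,7) succ=(0,1) retry=(1,0)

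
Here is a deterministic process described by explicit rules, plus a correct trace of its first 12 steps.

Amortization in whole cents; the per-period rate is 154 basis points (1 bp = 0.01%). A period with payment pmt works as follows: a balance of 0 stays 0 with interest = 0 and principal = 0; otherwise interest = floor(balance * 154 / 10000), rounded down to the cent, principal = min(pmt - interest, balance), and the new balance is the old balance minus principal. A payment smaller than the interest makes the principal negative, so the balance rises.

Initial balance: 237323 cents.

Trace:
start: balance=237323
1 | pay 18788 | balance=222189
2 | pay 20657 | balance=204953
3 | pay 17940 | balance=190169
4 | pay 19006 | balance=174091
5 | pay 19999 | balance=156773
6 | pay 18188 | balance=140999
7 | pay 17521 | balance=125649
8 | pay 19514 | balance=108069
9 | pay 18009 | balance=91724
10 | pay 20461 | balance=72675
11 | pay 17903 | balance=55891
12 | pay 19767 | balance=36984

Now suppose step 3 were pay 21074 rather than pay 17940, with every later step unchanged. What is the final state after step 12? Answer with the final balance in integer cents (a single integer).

(re-executing from step 3 with the substitution; state before step 3: balance=204953)
3 | pay 21074 | balance=187035
4 | pay 19006 | balance=170909
5 | pay 19999 | balance=153541
6 | pay 18188 | balance=137717
7 | pay 17521 | balance=122316
8 | pay 19514 | balance=104685
9 | pay 18009 | balance=88288
10 | pay 20461 | balance=69186
11 | pay 17903 | balance=52348
12 | pay 19767 | balance=33387

33387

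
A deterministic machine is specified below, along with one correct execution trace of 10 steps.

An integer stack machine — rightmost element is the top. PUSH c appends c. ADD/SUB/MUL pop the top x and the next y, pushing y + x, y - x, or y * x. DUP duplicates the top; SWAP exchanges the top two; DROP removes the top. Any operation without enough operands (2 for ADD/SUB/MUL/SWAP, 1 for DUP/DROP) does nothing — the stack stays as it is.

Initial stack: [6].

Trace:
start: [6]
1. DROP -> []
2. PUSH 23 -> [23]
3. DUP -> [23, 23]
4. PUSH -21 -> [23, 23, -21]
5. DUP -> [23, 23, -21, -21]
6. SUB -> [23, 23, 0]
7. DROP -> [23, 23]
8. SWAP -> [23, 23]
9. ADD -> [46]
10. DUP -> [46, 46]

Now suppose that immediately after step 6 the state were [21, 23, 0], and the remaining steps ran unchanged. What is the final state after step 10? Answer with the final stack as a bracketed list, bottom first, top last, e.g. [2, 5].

[44, 44]

state after step 6 := [21, 23, 0]
7. DROP -> [21, 23]
8. SWAP -> [23, 21]
9. ADD -> [44]
10. DUP -> [44, 44]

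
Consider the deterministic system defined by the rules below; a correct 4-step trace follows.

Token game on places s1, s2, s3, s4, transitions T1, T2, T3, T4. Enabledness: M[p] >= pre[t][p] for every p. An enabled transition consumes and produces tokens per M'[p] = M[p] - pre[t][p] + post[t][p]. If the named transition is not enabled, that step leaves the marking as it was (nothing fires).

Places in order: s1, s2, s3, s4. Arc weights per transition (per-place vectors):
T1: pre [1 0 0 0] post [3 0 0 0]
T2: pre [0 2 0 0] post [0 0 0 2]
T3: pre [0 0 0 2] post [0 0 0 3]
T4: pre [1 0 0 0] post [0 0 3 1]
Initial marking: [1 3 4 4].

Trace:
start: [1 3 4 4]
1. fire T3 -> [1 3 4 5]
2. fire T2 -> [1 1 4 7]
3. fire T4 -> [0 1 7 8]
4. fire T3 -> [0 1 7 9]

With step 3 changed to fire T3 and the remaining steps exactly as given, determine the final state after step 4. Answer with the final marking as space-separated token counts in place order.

1 1 4 9

(re-executing from step 3 with the substitution; state before step 3: [1 1 4 7])
3. fire T3 -> [1 1 4 8]
4. fire T3 -> [1 1 4 9]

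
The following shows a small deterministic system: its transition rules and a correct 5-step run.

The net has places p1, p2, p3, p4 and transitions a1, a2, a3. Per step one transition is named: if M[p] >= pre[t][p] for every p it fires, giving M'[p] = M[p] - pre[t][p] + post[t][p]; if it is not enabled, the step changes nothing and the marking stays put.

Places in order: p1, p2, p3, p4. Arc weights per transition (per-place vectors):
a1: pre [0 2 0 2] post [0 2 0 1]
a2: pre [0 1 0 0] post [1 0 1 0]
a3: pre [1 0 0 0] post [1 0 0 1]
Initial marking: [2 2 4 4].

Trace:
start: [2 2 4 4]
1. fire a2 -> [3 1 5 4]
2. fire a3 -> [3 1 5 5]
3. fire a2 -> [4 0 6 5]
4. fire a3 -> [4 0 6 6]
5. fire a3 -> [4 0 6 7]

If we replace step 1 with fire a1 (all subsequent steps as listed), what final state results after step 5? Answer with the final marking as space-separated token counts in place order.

3 1 5 6

(re-executing from step 1 with the substitution; state before step 1: [2 2 4 4])
1. fire a1 -> [2 2 4 3]
2. fire a3 -> [2 2 4 4]
3. fire a2 -> [3 1 5 4]
4. fire a3 -> [3 1 5 5]
5. fire a3 -> [3 1 5 6]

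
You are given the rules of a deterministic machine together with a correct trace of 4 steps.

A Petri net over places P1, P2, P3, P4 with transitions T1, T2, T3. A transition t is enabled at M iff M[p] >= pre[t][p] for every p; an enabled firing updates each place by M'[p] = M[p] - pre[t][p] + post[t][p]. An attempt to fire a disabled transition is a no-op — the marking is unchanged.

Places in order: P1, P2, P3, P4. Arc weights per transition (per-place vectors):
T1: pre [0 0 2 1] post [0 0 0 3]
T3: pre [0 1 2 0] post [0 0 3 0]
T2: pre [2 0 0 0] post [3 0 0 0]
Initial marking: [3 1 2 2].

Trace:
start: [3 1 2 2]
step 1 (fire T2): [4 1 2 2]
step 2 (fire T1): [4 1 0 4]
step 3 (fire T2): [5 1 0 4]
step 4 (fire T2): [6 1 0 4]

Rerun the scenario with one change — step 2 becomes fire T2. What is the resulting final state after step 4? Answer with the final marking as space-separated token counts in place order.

7 1 2 2

(re-executing from step 2 with the substitution; state before step 2: [4 1 2 2])
step 2 (fire T2): [5 1 2 2]
step 3 (fire T2): [6 1 2 2]
step 4 (fire T2): [7 1 2 2]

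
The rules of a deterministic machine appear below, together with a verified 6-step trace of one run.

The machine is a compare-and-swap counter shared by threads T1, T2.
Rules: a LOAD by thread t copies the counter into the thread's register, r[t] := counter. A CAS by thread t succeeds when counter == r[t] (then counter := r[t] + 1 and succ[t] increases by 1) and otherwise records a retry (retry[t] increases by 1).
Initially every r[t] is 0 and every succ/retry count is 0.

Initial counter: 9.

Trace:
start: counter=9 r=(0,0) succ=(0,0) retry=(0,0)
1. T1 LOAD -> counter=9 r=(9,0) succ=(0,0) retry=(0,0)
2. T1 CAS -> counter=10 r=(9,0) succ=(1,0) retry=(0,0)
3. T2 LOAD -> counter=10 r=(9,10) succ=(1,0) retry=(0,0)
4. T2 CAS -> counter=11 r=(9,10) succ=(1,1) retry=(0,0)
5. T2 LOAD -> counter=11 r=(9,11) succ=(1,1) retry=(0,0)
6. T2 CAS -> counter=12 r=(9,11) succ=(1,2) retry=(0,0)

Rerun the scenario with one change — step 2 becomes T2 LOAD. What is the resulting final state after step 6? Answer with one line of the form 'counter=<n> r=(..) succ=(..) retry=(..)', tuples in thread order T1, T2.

(re-executing from step 2 with the substitution; state before step 2: counter=9 r=(9,0) succ=(0,0) retry=(0,0))
2. T2 LOAD -> counter=9 r=(9,9) succ=(0,0) retry=(0,0)
3. T2 LOAD -> counter=9 r=(9,9) succ=(0,0) retry=(0,0)
4. T2 CAS -> counter=10 r=(9,9) succ=(0,1) retry=(0,0)
5. T2 LOAD -> counter=10 r=(9,10) succ=(0,1) retry=(0,0)
6. T2 CAS -> counter=11 r=(9,10) succ=(0,2) retry=(0,0)

counter=11 r=(9,10) succ=(0,2) retry=(0,0)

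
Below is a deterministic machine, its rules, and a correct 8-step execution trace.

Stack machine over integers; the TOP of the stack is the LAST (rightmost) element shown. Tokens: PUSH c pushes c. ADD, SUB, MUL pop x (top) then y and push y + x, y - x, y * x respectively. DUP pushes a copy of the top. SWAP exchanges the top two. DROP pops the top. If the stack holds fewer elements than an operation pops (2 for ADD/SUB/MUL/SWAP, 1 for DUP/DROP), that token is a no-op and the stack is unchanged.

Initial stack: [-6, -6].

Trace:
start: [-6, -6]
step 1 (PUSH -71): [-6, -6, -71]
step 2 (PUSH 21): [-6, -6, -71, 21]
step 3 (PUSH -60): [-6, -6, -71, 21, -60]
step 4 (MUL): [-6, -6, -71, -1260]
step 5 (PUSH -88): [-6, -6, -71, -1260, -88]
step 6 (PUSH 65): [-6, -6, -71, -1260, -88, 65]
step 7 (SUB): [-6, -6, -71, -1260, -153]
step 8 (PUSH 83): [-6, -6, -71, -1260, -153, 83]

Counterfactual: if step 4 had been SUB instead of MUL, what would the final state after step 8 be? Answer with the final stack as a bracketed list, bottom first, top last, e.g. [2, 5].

[-6, -6, -71, 81, -153, 83]

(re-executing from step 4 with the substitution; state before step 4: [-6, -6, -71, 21, -60])
step 4 (SUB): [-6, -6, -71, 81]
step 5 (PUSH -88): [-6, -6, -71, 81, -88]
step 6 (PUSH 65): [-6, -6, -71, 81, -88, 65]
step 7 (SUB): [-6, -6, -71, 81, -153]
step 8 (PUSH 83): [-6, -6, -71, 81, -153, 83]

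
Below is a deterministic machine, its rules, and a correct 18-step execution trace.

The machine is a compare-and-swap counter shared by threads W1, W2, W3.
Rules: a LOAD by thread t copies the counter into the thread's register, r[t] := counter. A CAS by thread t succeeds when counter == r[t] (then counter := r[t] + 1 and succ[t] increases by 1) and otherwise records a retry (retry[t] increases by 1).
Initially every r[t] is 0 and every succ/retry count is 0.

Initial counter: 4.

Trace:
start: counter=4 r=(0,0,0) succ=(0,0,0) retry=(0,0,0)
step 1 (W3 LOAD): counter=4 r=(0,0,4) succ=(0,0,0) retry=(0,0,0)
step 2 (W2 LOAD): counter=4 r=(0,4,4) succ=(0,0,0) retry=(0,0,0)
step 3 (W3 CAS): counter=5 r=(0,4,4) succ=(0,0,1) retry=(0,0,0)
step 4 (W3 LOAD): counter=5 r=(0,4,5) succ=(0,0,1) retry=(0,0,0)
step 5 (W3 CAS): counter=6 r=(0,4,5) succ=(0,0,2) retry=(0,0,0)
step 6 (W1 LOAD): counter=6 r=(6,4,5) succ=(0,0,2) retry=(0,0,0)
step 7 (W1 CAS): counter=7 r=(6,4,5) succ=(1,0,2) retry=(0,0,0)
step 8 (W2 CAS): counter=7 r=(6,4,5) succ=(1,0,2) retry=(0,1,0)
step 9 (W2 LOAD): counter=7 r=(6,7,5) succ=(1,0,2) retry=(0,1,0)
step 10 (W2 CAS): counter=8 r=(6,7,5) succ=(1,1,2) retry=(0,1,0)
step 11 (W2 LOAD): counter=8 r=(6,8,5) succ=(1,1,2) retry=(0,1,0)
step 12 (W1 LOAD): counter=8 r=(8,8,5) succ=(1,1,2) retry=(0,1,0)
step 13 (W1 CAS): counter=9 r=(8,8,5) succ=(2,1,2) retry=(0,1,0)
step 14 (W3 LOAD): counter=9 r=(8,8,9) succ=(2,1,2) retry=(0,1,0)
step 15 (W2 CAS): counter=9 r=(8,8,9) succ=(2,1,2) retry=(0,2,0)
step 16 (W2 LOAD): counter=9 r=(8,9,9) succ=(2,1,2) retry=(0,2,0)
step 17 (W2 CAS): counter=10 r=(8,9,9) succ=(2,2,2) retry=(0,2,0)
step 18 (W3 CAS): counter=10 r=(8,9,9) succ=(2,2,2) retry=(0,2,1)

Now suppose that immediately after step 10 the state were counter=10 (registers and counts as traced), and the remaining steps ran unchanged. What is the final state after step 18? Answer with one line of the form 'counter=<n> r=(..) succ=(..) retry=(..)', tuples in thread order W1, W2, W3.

counter=12 r=(10,11,11) succ=(2,2,2) retry=(0,2,1)

state after step 10 := counter=10 r=(6,7,5) succ=(1,1,2) retry=(0,1,0)
step 11 (W2 LOAD): counter=10 r=(6,10,5) succ=(1,1,2) retry=(0,1,0)
step 12 (W1 LOAD): counter=10 r=(10,10,5) succ=(1,1,2) retry=(0,1,0)
step 13 (W1 CAS): counter=11 r=(10,10,5) succ=(2,1,2) retry=(0,1,0)
step 14 (W3 LOAD): counter=11 r=(10,10,11) succ=(2,1,2) retry=(0,1,0)
step 15 (W2 CAS): counter=11 r=(10,10,11) succ=(2,1,2) retry=(0,2,0)
step 16 (W2 LOAD): counter=11 r=(10,11,11) succ=(2,1,2) retry=(0,2,0)
step 17 (W2 CAS): counter=12 r=(10,11,11) succ=(2,2,2) retry=(0,2,0)
step 18 (W3 CAS): counter=12 r=(10,11,11) succ=(2,2,2) retry=(0,2,1)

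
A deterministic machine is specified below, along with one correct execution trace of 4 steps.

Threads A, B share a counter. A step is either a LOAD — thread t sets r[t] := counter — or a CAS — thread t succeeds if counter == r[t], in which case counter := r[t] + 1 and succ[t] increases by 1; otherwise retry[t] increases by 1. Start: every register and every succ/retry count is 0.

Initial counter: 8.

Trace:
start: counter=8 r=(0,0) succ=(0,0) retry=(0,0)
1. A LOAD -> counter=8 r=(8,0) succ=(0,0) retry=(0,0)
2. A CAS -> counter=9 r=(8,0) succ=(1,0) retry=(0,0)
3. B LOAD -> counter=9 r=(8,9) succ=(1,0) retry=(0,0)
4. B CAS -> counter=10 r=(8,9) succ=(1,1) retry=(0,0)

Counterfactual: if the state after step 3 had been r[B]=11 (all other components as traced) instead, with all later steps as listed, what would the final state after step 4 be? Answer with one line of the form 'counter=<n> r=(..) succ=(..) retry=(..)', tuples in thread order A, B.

state after step 3 := counter=9 r=(8,11) succ=(1,0) retry=(0,0)
4. B CAS -> counter=9 r=(8,11) succ=(1,0) retry=(0,1)

counter=9 r=(8,11) succ=(1,0) retry=(0,1)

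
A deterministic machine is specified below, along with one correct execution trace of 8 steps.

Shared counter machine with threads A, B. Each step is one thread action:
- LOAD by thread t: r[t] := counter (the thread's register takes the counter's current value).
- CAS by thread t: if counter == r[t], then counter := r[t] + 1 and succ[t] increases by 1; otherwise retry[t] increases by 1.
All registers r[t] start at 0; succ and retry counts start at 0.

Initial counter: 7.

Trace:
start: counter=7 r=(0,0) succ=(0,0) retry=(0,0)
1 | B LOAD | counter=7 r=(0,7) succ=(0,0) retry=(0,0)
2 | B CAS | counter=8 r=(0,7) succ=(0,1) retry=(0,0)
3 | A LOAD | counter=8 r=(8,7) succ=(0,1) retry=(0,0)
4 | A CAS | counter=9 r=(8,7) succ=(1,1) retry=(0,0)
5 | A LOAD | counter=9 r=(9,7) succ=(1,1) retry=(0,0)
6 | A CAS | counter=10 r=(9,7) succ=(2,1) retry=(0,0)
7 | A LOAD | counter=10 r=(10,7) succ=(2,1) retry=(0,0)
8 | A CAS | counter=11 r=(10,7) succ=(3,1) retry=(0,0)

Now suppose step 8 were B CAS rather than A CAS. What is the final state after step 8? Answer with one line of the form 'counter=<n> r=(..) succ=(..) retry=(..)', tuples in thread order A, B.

(re-executing from step 8 with the substitution; state before step 8: counter=10 r=(10,7) succ=(2,1) retry=(0,0))
8 | B CAS | counter=10 r=(10,7) succ=(2,1) retry=(0,1)

counter=10 r=(10,7) succ=(2,1) retry=(0,1)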